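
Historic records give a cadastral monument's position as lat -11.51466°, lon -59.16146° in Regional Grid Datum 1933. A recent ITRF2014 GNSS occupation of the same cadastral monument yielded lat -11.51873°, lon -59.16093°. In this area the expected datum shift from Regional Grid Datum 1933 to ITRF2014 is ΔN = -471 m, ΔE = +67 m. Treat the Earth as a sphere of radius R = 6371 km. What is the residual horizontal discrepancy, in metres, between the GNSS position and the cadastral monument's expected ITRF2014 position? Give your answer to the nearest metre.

Observed coordinate differences: Δφ = -0.00407°, Δλ = +0.00053°.
Converting to metres (1° lat = 111195 m, cos φ = 0.979874): observed ΔN = -452.6 m, observed ΔE = 57.7 m.
Subtracting the expected shift leaves a residual of -452.6 − (-471) = 18.4 m north and 57.7 − (67) = -9.3 m east.
Residual distance = √(18.4² + (-9.3)²) = 20.6 m.

21 m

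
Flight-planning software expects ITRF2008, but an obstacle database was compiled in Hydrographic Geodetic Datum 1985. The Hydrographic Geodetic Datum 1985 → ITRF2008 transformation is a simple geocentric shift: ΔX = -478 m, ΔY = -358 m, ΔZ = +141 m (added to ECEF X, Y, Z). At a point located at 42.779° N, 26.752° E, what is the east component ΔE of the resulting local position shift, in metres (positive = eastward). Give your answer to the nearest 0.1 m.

ΔE = -104.5 m

The local east axis at (φ, λ) is (−sin λ, cos λ, 0), so ΔE = −sin(26.752°)·(-478) + cos(26.752°)·(-358) = -104.52 m.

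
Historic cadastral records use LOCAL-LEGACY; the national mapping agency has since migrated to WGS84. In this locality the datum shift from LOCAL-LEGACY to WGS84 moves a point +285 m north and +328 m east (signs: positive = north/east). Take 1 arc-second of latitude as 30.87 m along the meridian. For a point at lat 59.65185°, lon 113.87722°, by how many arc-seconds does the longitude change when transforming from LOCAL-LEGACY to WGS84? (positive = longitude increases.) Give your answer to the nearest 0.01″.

At latitude 59.65185°, cos φ = 0.505253.
1″ of longitude at this latitude = 30.87 × cos φ = 15.5972 m, so Δλ = 328.0 / 15.5972 = 21.029″.

Δλ = 21.03″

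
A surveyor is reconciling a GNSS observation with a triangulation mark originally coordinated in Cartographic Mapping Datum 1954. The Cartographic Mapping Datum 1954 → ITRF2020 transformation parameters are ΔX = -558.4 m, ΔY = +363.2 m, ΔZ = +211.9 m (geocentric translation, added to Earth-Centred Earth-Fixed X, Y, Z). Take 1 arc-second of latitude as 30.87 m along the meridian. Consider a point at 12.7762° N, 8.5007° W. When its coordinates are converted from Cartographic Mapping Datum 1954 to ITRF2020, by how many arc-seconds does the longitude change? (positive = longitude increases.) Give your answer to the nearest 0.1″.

sin φ = 0.221143, cos φ = 0.975241, sin λ = -0.147821, cos λ = 0.989014.
East component: ΔE = −sin λ·ΔX + cos λ·ΔY = −(-0.147821)(-558.4) + (0.989014)(363.2) = 276.67 m.
1° of latitude spans 3600 × 30.87 = 111132 m; at latitude φ, 1° of longitude spans that × cos φ = 108380.5 m, so Δλ = 276.67 / 108380.5 × 3600 = 9.190″.

Δλ = 9.2″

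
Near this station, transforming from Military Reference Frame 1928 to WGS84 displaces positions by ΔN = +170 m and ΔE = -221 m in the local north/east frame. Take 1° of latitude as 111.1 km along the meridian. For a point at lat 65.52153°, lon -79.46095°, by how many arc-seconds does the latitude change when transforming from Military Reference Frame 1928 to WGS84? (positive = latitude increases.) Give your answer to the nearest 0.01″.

Δφ = 5.51″

1° of latitude = 111.1 km, so Δφ = 170.0 / 111100 = 0.0015302° = 5.509″.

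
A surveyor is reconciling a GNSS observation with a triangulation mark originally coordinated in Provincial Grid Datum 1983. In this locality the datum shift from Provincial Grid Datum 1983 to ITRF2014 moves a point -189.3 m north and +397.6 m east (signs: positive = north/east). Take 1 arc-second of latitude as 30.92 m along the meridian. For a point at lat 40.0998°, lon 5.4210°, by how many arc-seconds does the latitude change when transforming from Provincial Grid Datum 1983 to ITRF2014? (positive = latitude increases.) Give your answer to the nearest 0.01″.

Δφ = -6.12″

1″ of latitude = 30.92 m, so Δφ = -189.3 / 30.92 = -6.122″.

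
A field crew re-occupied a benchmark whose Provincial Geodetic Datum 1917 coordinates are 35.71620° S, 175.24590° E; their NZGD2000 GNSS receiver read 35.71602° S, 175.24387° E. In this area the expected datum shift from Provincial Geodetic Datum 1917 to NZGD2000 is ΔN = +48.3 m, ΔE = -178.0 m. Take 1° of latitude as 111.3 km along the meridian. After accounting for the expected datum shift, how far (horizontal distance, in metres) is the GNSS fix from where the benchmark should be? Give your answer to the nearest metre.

29 m

Observed coordinate differences: Δφ = +0.00018°, Δλ = -0.00203°.
Converting to metres (1° lat = 111300 m, cos φ = 0.811919): observed ΔN = 20.0 m, observed ΔE = -183.4 m.
Subtracting the expected shift leaves a residual of 20.0 − (48.3) = -28.3 m north and -183.4 − (-178.0) = -5.4 m east.
Residual distance = √((-28.3)² + (-5.4)²) = 28.8 m.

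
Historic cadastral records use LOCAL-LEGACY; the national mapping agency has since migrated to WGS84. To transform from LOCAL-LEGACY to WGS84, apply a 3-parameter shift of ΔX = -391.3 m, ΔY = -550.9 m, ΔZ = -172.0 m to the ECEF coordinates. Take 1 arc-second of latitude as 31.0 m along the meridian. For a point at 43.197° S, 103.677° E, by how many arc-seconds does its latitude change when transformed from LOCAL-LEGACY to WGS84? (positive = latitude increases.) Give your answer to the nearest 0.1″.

sin φ = -0.684509, cos φ = 0.729004, sin λ = 0.971644, cos λ = -0.236448.
North component: ΔN = −sin φ cos λ·ΔX − sin φ sin λ·ΔY + cos φ·ΔZ = −(-0.684509)(-0.236448)(-391.3) − (-0.684509)(0.971644)(-550.9) + (0.729004)(-172.0) = -428.46 m.
1° of latitude spans 3600 × 31.00 = 111600 m, so Δφ = -428.46 / 111600 × 3600 = -13.821″.

Δφ = -13.8″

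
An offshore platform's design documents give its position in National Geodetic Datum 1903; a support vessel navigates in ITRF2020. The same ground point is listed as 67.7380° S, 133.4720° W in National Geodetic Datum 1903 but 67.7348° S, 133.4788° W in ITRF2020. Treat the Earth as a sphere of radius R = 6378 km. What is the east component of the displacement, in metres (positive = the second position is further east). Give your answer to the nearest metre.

ΔE = -287 m

Δφ = -67.7348° − -67.7380° = +0.0032°; Δλ = -133.4788° − -133.4720° = -0.0068°.
1° along a meridian = πR/180 = 111317 m.
ΔN = Δφ × 111317 = 356.2 m; ΔE = Δλ × 111317 × cos(-67.7380°) = -0.0068 × 111317 × 0.378842 = -286.8 m.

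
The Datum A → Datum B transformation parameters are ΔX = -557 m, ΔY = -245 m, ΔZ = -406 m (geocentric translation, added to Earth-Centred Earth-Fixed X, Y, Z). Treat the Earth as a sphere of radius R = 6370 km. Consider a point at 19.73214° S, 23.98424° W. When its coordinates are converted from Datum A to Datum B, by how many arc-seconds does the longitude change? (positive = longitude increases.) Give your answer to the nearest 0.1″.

sin φ = -0.337623, cos φ = 0.941281, sin λ = -0.406485, cos λ = 0.913657.
East component: ΔE = −sin λ·ΔX + cos λ·ΔY = −(-0.406485)(-557) + (0.913657)(-245) = -450.26 m.
1° of latitude spans πR/180 = 111177 m; at latitude φ, 1° of longitude spans that × cos φ = 104649.3 m, so Δλ = -450.26 / 104649.3 × 3600 = -15.489″.

Δλ = -15.5″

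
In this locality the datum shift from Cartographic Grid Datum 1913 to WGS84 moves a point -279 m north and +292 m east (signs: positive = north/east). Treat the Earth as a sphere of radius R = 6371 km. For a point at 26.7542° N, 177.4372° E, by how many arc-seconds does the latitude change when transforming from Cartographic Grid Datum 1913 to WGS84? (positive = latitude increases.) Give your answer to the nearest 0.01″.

Δφ = -9.03″

On a sphere of radius R, 1 rad of latitude = R, so Δφ = ΔN / R = -279.0 / 6371000 = -4.3792e-05 rad = -9.033″.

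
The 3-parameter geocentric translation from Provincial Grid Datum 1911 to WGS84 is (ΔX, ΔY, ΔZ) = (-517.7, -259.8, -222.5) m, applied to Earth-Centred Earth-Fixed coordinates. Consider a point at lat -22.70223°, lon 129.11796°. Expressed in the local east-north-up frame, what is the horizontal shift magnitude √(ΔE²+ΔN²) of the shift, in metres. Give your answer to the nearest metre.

587 m

At φ = -22.70223°, λ = 129.11796°: sin φ = -0.385942, cos φ = 0.922523, sin λ = 0.775849, cos λ = -0.630919.
ΔE = −sin λ·ΔX + cos λ·ΔY = −(0.775849)·(-517.7) + (-0.630919)·(-259.8) = 565.57 m.
ΔN = −sin φ cos λ·ΔX − sin φ sin λ·ΔY + cos φ·ΔZ = −(-0.385942)(-0.630919)(-517.7) − (-0.385942)(0.775849)(-259.8) + (0.922523)(-222.5) = -156.99 m.
Horizontal magnitude = √(ΔE² + ΔN²) = √(565.57² + (-156.99)²) = 586.96 m.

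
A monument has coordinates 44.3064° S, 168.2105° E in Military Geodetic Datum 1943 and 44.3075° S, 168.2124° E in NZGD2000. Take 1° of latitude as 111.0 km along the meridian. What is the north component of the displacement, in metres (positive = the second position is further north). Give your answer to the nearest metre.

ΔN = -122 m

Δφ = -44.3075° − -44.3064° = -0.0011°; Δλ = 168.2124° − 168.2105° = +0.0019°.
ΔN = Δφ × 111000 = -122.1 m; ΔE = Δλ × 111000 × cos(-44.3064°) = +0.0019 × 111000 × 0.715615 = 150.9 m.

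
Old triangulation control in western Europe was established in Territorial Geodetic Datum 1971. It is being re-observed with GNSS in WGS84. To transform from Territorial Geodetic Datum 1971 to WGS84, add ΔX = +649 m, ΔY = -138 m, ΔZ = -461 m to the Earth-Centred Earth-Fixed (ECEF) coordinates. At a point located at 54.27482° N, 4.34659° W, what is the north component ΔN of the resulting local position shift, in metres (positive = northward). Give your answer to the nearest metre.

The local north axis is (−sin φ cos λ, −sin φ sin λ, cos φ), giving ΔN = -525.360 − 8.491 − 269.177 = -803.03 m.

ΔN = -803 m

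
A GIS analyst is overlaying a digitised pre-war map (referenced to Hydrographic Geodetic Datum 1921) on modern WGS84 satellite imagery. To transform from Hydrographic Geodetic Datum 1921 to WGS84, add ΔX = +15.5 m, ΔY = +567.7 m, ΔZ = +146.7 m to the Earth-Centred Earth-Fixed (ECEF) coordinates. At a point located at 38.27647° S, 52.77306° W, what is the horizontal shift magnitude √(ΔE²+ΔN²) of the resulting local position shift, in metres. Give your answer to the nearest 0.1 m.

389.7 m

At φ = -38.27647°, λ = -52.77306°: sin φ = -0.619457, cos φ = 0.785031, sin λ = -0.796246, cos λ = 0.604974.
ΔE = −sin λ·ΔX + cos λ·ΔY = −(-0.796246)·(15.5) + (0.604974)·(567.7) = 355.79 m.
ΔN = −sin φ cos λ·ΔX − sin φ sin λ·ΔY + cos φ·ΔZ = −(-0.619457)(0.604974)(15.5) − (-0.619457)(-0.796246)(567.7) + (0.785031)(146.7) = -159.04 m.
Horizontal magnitude = √(ΔE² + ΔN²) = √(355.79² + (-159.04)²) = 389.71 m.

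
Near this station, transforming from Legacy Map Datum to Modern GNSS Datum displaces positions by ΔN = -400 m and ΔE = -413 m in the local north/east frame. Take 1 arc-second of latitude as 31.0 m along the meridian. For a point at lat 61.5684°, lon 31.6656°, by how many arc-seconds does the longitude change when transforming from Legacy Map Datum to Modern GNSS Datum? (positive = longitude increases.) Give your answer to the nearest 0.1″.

At latitude 61.5684°, cos φ = 0.476109.
1″ of longitude at this latitude = 31.00 × cos φ = 14.7594 m, so Δλ = -413.0 / 14.7594 = -27.982″.

Δλ = -28.0″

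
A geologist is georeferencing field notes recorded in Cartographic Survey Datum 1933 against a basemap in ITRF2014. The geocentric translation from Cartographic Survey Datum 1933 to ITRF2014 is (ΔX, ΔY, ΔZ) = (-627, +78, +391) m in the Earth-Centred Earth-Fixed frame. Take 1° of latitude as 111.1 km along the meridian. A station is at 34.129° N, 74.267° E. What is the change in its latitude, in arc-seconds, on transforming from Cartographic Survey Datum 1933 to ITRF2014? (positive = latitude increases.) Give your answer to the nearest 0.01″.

sin φ = 0.561058, cos φ = 0.827776, sin λ = 0.962536, cos λ = 0.271155.
North component: ΔN = −sin φ cos λ·ΔX − sin φ sin λ·ΔY + cos φ·ΔZ = −(0.561058)(0.271155)(-627) − (0.561058)(0.962536)(78) + (0.827776)(391) = 376.93 m.
1° of latitude spans 111100 m, so Δφ = 376.93 / 111100 × 3600 = 12.214″.

Δφ = 12.21″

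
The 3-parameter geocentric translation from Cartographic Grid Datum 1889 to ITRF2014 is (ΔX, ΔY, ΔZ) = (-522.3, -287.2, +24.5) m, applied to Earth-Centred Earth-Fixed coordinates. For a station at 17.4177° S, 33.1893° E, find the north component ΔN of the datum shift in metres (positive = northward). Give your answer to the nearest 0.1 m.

At φ = -17.4177°, λ = 33.1893°: sin φ = -0.299336, cos φ = 0.954148, sin λ = 0.547407, cos λ = 0.836867.
ΔN = −sin φ cos λ·ΔX − sin φ sin λ·ΔY + cos φ·ΔZ = −(-0.299336)(0.836867)(-522.3) − (-0.299336)(0.547407)(-287.2) + (0.954148)(24.5) = -154.52 m.

ΔN = -154.5 m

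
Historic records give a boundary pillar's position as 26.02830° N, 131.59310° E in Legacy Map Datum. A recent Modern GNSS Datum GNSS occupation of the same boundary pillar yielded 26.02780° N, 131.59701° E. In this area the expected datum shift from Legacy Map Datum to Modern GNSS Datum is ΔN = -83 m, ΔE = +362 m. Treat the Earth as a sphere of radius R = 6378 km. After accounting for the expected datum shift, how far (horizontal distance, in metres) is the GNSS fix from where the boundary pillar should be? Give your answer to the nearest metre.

40 m

Observed coordinate differences: Δφ = -0.00050°, Δλ = +0.00391°.
Converting to metres (1° lat = 111317 m, cos φ = 0.898577): observed ΔN = -55.7 m, observed ΔE = 391.1 m.
Subtracting the expected shift leaves a residual of -55.7 − (-83) = 27.3 m north and 391.1 − (362) = 29.1 m east.
Residual distance = √(27.3² + 29.1²) = 39.9 m.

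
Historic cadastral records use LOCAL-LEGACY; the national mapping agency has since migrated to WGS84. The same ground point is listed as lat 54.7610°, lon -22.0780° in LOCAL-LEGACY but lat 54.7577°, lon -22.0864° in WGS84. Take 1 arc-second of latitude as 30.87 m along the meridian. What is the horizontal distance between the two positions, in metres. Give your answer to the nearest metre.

Δφ = 54.7577° − 54.7610° = -0.0033°; Δλ = -22.0864° − -22.0780° = -0.0084°.
1° of latitude = 3600 × 30.87 = 111132 m.
ΔN = Δφ × 111132 = -366.7 m; ΔE = Δλ × 111132 × cos(54.7610°) = -0.0084 × 111132 × 0.576988 = -538.6 m.
Distance = √(ΔE² + ΔN²) = √((-538.6)² + (-366.7)²) = 651.6 m.

652 m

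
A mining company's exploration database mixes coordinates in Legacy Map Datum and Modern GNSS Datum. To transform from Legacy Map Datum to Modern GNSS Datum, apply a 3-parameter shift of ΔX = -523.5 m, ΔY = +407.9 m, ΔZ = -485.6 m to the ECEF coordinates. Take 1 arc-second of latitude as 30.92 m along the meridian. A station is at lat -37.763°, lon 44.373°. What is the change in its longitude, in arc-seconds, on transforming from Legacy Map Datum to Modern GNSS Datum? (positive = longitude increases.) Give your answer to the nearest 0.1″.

sin φ = -0.612397, cos φ = 0.790551, sin λ = 0.699327, cos λ = 0.714802.
East component: ΔE = −sin λ·ΔX + cos λ·ΔY = −(0.699327)(-523.5) + (0.714802)(407.9) = 657.67 m.
1° of latitude spans 3600 × 30.92 = 111312 m; at latitude φ, 1° of longitude spans that × cos φ = 87997.8 m, so Δλ = 657.67 / 87997.8 × 3600 = 26.905″.

Δλ = 26.9″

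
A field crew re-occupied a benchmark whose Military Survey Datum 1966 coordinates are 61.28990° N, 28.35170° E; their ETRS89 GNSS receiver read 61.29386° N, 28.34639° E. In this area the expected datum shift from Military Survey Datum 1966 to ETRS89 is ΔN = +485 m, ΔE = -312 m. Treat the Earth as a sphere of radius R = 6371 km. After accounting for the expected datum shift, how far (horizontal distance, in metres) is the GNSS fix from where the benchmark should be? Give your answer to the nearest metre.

53 m

Observed coordinate differences: Δφ = +0.00396°, Δλ = -0.00531°.
Converting to metres (1° lat = 111195 m, cos φ = 0.480378): observed ΔN = 440.3 m, observed ΔE = -283.6 m.
Subtracting the expected shift leaves a residual of 440.3 − (485) = -44.7 m north and -283.6 − (-312) = 28.4 m east.
Residual distance = √((-44.7)² + 28.4²) = 52.9 m.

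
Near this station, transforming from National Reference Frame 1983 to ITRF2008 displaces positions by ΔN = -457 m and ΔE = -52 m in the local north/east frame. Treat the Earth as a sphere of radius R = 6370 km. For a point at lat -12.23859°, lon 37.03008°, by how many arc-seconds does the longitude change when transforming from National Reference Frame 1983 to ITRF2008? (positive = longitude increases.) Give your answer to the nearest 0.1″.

At latitude -12.23859°, cos φ = 0.977273.
One radian of longitude at latitude φ spans R cos φ, so Δλ = ΔE / (R cos φ) = -52.0 / (6370000 × 0.977273) = -8.3531e-06 rad = -1.723″.

Δλ = -1.7″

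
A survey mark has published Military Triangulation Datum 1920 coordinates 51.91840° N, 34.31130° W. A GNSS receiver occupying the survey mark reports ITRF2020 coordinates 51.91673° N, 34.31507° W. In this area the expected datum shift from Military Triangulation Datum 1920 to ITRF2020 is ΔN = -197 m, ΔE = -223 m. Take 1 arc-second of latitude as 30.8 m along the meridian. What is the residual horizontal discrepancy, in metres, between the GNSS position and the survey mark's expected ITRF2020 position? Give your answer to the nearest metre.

Observed coordinate differences: Δφ = -0.00167°, Δλ = -0.00377°.
Converting to metres (1° lat = 110880 m, cos φ = 0.616783): observed ΔN = -185.2 m, observed ΔE = -257.8 m.
Subtracting the expected shift leaves a residual of -185.2 − (-197) = 11.8 m north and -257.8 − (-223) = -34.8 m east.
Residual distance = √(11.8² + (-34.8)²) = 36.8 m.

37 m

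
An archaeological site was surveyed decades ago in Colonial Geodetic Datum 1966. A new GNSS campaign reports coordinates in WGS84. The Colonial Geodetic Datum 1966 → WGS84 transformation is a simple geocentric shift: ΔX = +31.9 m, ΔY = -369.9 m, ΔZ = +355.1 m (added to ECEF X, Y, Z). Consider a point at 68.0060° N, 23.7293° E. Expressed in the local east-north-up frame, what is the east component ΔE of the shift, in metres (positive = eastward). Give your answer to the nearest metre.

The local east axis at (φ, λ) is (−sin λ, cos λ, 0), so ΔE = −sin(23.7293°)·31.9 + cos(23.7293°)·(-369.9) = -351.46 m.

ΔE = -351 m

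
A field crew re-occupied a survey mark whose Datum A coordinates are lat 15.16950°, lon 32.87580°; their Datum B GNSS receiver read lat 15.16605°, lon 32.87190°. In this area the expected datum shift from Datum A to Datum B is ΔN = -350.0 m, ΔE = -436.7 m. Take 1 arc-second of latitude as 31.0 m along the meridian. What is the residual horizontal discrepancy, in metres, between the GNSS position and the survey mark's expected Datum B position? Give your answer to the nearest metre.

39 m

Observed coordinate differences: Δφ = -0.00345°, Δλ = -0.00390°.
Converting to metres (1° lat = 111600 m, cos φ = 0.965156): observed ΔN = -385.0 m, observed ΔE = -420.1 m.
Subtracting the expected shift leaves a residual of -385.0 − (-350.0) = -35.0 m north and -420.1 − (-436.7) = 16.6 m east.
Residual distance = √((-35.0)² + 16.6²) = 38.8 m.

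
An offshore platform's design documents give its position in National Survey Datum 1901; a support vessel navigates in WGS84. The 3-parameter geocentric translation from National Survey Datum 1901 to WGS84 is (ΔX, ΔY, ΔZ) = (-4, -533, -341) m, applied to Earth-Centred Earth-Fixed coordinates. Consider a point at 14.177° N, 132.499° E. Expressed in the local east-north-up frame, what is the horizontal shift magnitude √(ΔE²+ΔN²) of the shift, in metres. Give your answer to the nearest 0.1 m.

The local east axis at (φ, λ) is (−sin λ, cos λ, 0), so ΔE = −sin(132.499°)·(-4) + cos(132.499°)·(-533) = 363.03 m.
The local north axis is (−sin φ cos λ, −sin φ sin λ, cos φ), giving ΔN = -0.662 + 96.247 − 330.614 = -235.03 m.
Horizontal magnitude = √(ΔE² + ΔN²) = √(363.03² + (-235.03)²) = 432.47 m.

432.5 m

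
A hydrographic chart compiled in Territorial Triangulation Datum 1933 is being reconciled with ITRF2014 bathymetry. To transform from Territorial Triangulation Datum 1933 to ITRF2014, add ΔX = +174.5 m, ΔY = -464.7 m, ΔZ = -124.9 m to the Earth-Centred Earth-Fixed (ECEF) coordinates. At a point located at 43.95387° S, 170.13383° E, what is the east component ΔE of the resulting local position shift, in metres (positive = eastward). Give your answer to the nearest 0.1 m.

ΔE = 427.9 m

At φ = -43.95387°, λ = 170.13383°: sin φ = -0.694079, cos φ = 0.719899, sin λ = 0.171347, cos λ = -0.985211.
ΔE = −sin λ·ΔX + cos λ·ΔY = −(0.171347)·(174.5) + (-0.985211)·(-464.7) = 427.93 m.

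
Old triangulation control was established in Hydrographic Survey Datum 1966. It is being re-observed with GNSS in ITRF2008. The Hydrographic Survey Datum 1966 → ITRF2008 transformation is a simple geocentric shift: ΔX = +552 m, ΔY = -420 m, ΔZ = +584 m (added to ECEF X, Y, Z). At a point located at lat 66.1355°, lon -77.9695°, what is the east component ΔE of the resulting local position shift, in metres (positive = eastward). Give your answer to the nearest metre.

At φ = 66.1355°, λ = -77.9695°: sin φ = 0.914505, cos φ = 0.404575, sin λ = -0.978037, cos λ = 0.208432.
ΔE = −sin λ·ΔX + cos λ·ΔY = −(-0.978037)·(552) + (0.208432)·(-420) = 452.33 m.

ΔE = 452 m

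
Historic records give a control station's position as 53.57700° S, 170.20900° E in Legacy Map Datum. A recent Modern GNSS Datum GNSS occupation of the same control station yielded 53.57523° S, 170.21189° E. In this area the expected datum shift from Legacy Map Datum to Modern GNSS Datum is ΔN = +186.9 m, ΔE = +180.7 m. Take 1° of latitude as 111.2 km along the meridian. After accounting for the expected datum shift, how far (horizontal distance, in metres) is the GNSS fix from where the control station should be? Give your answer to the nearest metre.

14 m

Observed coordinate differences: Δφ = +0.00177°, Δλ = +0.00289°.
Converting to metres (1° lat = 111200 m, cos φ = 0.593742): observed ΔN = 196.8 m, observed ΔE = 190.8 m.
Subtracting the expected shift leaves a residual of 196.8 − (186.9) = 9.9 m north and 190.8 − (180.7) = 10.1 m east.
Residual distance = √(9.9² + 10.1²) = 14.2 m.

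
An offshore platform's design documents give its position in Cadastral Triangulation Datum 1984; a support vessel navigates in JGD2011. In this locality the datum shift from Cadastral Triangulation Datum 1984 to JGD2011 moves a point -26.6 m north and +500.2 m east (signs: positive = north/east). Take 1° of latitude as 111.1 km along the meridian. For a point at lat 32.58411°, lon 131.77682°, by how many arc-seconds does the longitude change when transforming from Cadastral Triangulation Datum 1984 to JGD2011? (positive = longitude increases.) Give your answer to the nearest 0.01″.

Δλ = 19.24″

At latitude 32.58411°, cos φ = 0.842602.
1° of longitude at this latitude = 111.1 × cos φ = 93.61 km, so Δλ = 500.2 / 93613.1 = 0.0053433° = 19.236″.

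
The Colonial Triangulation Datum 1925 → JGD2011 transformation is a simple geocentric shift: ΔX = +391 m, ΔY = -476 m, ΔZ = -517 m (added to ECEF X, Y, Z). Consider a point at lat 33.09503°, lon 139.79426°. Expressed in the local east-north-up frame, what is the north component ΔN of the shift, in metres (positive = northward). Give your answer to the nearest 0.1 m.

At φ = 33.09503°, λ = 139.79426°: sin φ = 0.546029, cos φ = 0.837766, sin λ = 0.645534, cos λ = -0.763731.
ΔN = −sin φ cos λ·ΔX − sin φ sin λ·ΔY + cos φ·ΔZ = −(0.546029)(-0.763731)(391) − (0.546029)(0.645534)(-476) + (0.837766)(-517) = -102.29 m.

ΔN = -102.3 m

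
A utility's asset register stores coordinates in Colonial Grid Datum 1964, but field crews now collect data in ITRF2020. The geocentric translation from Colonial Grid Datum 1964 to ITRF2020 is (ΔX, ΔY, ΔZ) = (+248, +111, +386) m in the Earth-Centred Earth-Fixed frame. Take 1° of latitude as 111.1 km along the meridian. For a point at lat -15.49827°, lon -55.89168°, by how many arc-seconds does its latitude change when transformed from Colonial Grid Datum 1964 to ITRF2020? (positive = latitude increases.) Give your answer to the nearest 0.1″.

Δφ = 12.5″

sin φ = -0.267209, cos φ = 0.963639, sin λ = -0.827979, cos λ = 0.560759.
North component: ΔN = −sin φ cos λ·ΔX − sin φ sin λ·ΔY + cos φ·ΔZ = −(-0.267209)(0.560759)(248) − (-0.267209)(-0.827979)(111) + (0.963639)(386) = 384.57 m.
1° of latitude spans 111100 m, so Δφ = 384.57 / 111100 × 3600 = 12.461″.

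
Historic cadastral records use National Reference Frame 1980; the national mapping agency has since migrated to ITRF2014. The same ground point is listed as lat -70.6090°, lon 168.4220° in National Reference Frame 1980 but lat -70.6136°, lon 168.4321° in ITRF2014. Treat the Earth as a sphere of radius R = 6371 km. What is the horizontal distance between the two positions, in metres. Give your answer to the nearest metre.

633 m

Δφ = -70.6136° − -70.6090° = -0.0046°; Δλ = 168.4321° − 168.4220° = +0.0101°.
1° along a meridian = πR/180 = 111195 m.
ΔN = Δφ × 111195 = -511.5 m; ΔE = Δλ × 111195 × cos(-70.6090°) = +0.0101 × 111195 × 0.332013 = 372.9 m.
Distance = √(ΔE² + ΔN²) = √(372.9² + (-511.5)²) = 633.0 m.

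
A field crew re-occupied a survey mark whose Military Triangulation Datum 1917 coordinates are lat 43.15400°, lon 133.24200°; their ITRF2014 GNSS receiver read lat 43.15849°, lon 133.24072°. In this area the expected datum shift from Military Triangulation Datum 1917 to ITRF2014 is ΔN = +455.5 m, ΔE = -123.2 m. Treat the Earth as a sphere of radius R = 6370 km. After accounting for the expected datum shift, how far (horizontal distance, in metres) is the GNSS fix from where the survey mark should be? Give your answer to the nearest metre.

48 m

Observed coordinate differences: Δφ = +0.00449°, Δλ = -0.00128°.
Converting to metres (1° lat = 111177 m, cos φ = 0.729518): observed ΔN = 499.2 m, observed ΔE = -103.8 m.
Subtracting the expected shift leaves a residual of 499.2 − (455.5) = 43.7 m north and -103.8 − (-123.2) = 19.4 m east.
Residual distance = √(43.7² + 19.4²) = 47.8 m.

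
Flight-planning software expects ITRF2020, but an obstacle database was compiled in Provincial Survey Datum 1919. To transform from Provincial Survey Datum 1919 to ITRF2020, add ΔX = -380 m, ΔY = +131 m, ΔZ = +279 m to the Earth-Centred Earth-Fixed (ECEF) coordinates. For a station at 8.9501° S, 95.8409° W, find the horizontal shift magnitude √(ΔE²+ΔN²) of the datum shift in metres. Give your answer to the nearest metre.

At φ = -8.9501°, λ = -95.8409°: sin φ = -0.155574, cos φ = 0.987824, sin λ = -0.994808, cos λ = -0.101766.
ΔE = −sin λ·ΔX + cos λ·ΔY = −(-0.994808)·(-380) + (-0.101766)·(131) = -391.36 m.
ΔN = −sin φ cos λ·ΔX − sin φ sin λ·ΔY + cos φ·ΔZ = −(-0.155574)(-0.101766)(-380) − (-0.155574)(-0.994808)(131) + (0.987824)(279) = 261.34 m.
Horizontal magnitude = √(ΔE² + ΔN²) = √((-391.36)² + 261.34²) = 470.60 m.

471 m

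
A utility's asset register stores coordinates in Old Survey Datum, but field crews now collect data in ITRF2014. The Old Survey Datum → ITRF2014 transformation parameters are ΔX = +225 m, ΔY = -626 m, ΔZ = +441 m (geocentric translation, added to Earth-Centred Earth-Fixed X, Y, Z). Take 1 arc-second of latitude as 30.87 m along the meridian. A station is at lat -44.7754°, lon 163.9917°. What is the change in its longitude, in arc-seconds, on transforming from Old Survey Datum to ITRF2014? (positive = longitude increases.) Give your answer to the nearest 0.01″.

Δλ = 24.63″

sin φ = -0.704329, cos φ = 0.709873, sin λ = 0.275777, cos λ = -0.961222.
East component: ΔE = −sin λ·ΔX + cos λ·ΔY = −(0.275777)(225) + (-0.961222)(-626) = 539.68 m.
1° of latitude spans 3600 × 30.87 = 111132 m; at latitude φ, 1° of longitude spans that × cos φ = 78889.6 m, so Δλ = 539.68 / 78889.6 × 3600 = 24.627″.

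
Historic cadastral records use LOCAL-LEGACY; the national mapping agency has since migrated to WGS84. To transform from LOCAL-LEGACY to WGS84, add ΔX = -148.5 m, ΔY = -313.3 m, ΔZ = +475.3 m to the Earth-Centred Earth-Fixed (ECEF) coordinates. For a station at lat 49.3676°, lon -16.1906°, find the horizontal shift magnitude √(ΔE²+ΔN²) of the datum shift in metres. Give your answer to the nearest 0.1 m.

490.6 m

The local east axis at (φ, λ) is (−sin λ, cos λ, 0), so ΔE = −sin(-16.1906°)·(-148.5) + cos(-16.1906°)·(-313.3) = -342.28 m.
The local north axis is (−sin φ cos λ, −sin φ sin λ, cos φ), giving ΔN = 108.227 − 66.297 + 309.517 = 351.45 m.
Horizontal magnitude = √(ΔE² + ΔN²) = √((-342.28)² + 351.45²) = 490.58 m.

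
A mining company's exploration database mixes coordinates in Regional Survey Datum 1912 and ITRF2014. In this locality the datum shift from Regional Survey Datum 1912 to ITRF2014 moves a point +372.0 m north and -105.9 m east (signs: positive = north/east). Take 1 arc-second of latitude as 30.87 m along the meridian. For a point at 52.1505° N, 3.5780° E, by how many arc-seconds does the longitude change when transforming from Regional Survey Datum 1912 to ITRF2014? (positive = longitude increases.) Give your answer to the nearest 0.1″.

Δλ = -5.6″

At latitude 52.1505°, cos φ = 0.613589.
1″ of longitude at this latitude = 30.87 × cos φ = 18.9415 m, so Δλ = -105.9 / 18.9415 = -5.591″.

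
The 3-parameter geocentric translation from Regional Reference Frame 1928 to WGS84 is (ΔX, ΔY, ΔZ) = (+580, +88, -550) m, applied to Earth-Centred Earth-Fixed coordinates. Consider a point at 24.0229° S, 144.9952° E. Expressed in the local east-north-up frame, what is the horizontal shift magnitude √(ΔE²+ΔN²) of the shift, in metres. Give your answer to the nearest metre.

At φ = -24.0229°, λ = 144.9952°: sin φ = -0.407102, cos φ = 0.913383, sin λ = 0.573645, cos λ = -0.819104.
ΔE = −sin λ·ΔX + cos λ·ΔY = −(0.573645)·(580) + (-0.819104)·(88) = -404.80 m.
ΔN = −sin φ cos λ·ΔX − sin φ sin λ·ΔY + cos φ·ΔZ = −(-0.407102)(-0.819104)(580) − (-0.407102)(0.573645)(88) + (0.913383)(-550) = -675.22 m.
Horizontal magnitude = √(ΔE² + ΔN²) = √((-404.80)² + (-675.22)²) = 787.26 m.

787 m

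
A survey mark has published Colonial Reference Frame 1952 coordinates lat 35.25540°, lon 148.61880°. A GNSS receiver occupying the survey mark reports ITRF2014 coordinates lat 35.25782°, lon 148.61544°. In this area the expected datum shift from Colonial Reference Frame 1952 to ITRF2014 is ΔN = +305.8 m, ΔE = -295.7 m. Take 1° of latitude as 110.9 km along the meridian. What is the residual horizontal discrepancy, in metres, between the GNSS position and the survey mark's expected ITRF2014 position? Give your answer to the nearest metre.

38 m

Observed coordinate differences: Δφ = +0.00242°, Δλ = -0.00336°.
Converting to metres (1° lat = 110900 m, cos φ = 0.816587): observed ΔN = 268.4 m, observed ΔE = -304.3 m.
Subtracting the expected shift leaves a residual of 268.4 − (305.8) = -37.4 m north and -304.3 − (-295.7) = -8.6 m east.
Residual distance = √((-37.4)² + (-8.6)²) = 38.4 m.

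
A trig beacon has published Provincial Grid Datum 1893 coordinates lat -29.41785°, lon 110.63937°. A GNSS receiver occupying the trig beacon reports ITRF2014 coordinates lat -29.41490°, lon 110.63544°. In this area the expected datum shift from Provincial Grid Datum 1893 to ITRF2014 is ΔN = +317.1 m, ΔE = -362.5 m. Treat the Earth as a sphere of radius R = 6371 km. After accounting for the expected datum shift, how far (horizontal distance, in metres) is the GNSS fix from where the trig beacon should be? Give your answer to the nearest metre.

Observed coordinate differences: Δφ = +0.00295°, Δλ = -0.00393°.
Converting to metres (1° lat = 111195 m, cos φ = 0.871061): observed ΔN = 328.0 m, observed ΔE = -380.7 m.
Subtracting the expected shift leaves a residual of 328.0 − (317.1) = 10.9 m north and -380.7 − (-362.5) = -18.2 m east.
Residual distance = √(10.9² + (-18.2)²) = 21.2 m.

21 m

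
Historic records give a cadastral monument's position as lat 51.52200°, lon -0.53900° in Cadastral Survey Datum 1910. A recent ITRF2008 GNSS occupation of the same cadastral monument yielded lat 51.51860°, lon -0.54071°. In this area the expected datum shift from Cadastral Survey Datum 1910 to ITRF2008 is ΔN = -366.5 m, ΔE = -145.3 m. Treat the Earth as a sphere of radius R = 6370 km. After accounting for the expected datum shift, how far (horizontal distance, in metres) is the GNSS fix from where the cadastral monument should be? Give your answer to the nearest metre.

29 m

Observed coordinate differences: Δφ = -0.00340°, Δλ = -0.00171°.
Converting to metres (1° lat = 111177 m, cos φ = 0.622214): observed ΔN = -378.0 m, observed ΔE = -118.3 m.
Subtracting the expected shift leaves a residual of -378.0 − (-366.5) = -11.5 m north and -118.3 − (-145.3) = 27.0 m east.
Residual distance = √((-11.5)² + 27.0²) = 29.4 m.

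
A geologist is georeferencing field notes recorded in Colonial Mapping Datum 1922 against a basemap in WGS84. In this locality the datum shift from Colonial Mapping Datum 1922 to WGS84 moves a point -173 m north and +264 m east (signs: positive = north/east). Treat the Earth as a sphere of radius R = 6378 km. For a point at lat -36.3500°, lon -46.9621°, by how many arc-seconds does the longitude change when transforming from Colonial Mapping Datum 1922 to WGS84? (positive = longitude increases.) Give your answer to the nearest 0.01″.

Δλ = 10.60″

At latitude -36.3500°, cos φ = 0.805411.
One radian of longitude at latitude φ spans R cos φ, so Δλ = ΔE / (R cos φ) = 264.0 / (6378000 × 0.805411) = 5.1393e-05 rad = 10.601″.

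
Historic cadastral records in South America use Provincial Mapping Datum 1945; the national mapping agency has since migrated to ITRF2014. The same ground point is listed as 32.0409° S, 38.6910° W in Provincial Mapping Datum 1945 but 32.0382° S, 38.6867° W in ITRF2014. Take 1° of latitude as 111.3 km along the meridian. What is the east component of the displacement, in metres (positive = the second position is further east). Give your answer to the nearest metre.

Δφ = -32.0382° − -32.0409° = +0.0027°; Δλ = -38.6867° − -38.6910° = +0.0043°.
ΔN = Δφ × 111300 = 300.5 m; ΔE = Δλ × 111300 × cos(-32.0409°) = +0.0043 × 111300 × 0.847670 = 405.7 m.

ΔE = 406 m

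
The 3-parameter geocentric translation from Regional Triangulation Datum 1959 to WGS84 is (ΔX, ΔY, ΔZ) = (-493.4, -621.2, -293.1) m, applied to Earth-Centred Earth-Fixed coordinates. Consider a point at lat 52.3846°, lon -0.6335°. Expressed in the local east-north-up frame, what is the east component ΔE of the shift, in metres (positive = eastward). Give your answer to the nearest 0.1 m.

ΔE = -626.6 m

At φ = 52.3846°, λ = -0.6335°: sin φ = 0.792126, cos φ = 0.610358, sin λ = -0.011056, cos λ = 0.999939.
ΔE = −sin λ·ΔX + cos λ·ΔY = −(-0.011056)·(-493.4) + (0.999939)·(-621.2) = -626.62 m.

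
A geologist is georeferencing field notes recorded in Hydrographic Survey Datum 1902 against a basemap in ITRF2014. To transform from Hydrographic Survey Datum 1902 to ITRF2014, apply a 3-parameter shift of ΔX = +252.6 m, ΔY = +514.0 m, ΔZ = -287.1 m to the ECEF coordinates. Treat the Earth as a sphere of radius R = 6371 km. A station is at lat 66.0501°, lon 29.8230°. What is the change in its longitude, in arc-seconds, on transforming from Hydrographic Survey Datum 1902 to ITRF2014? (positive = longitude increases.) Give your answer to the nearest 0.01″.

sin φ = 0.913901, cos φ = 0.405938, sin λ = 0.497322, cos λ = 0.867566.
East component: ΔE = −sin λ·ΔX + cos λ·ΔY = −(0.497322)(252.6) + (0.867566)(514.0) = 320.31 m.
1° of latitude spans πR/180 = 111195 m; at latitude φ, 1° of longitude spans that × cos φ = 45138.2 m, so Δλ = 320.31 / 45138.2 × 3600 = 25.546″.

Δλ = 25.55″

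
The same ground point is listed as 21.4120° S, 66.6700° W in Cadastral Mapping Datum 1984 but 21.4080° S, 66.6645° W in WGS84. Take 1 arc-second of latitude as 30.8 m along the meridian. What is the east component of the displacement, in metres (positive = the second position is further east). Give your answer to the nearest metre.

Δφ = -21.4080° − -21.4120° = +0.0040°; Δλ = -66.6645° − -66.6700° = +0.0055°.
1° of latitude = 3600 × 30.80 = 110880 m.
ΔN = Δφ × 110880 = 443.5 m; ΔE = Δλ × 110880 × cos(-21.4120°) = +0.0055 × 110880 × 0.930979 = 567.7 m.

ΔE = 568 m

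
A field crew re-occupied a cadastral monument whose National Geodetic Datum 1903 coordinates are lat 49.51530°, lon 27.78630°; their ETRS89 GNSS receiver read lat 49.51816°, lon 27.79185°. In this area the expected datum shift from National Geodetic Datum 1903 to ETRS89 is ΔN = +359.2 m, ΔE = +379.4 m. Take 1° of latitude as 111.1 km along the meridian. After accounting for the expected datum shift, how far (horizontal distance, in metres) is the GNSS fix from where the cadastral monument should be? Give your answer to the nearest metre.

46 m

Observed coordinate differences: Δφ = +0.00286°, Δλ = +0.00555°.
Converting to metres (1° lat = 111100 m, cos φ = 0.649245): observed ΔN = 317.7 m, observed ΔE = 400.3 m.
Subtracting the expected shift leaves a residual of 317.7 − (359.2) = -41.5 m north and 400.3 − (379.4) = 20.9 m east.
Residual distance = √((-41.5)² + 20.9²) = 46.4 m.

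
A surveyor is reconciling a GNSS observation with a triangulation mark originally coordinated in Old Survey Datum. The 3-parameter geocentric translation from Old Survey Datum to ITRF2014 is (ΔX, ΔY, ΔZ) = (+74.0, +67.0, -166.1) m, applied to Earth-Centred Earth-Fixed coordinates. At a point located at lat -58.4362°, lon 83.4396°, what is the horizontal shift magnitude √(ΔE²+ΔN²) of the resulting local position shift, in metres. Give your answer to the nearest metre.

The local east axis at (φ, λ) is (−sin λ, cos λ, 0), so ΔE = −sin(83.4396°)·74.0 + cos(83.4396°)·67.0 = -65.86 m.
The local north axis is (−sin φ cos λ, −sin φ sin λ, cos φ), giving ΔN = 7.204 + 56.714 − 86.945 = -23.03 m.
Horizontal magnitude = √(ΔE² + ΔN²) = √((-65.86)² + (-23.03)²) = 69.77 m.

70 m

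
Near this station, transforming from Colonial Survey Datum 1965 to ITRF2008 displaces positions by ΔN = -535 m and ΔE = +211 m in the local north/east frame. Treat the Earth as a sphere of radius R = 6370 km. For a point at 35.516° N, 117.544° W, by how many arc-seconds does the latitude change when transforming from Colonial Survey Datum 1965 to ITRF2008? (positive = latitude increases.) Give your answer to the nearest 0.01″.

On a sphere of radius R, 1 rad of latitude = R, so Δφ = ΔN / R = -535.0 / 6370000 = -8.3987e-05 rad = -17.324″.

Δφ = -17.32″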